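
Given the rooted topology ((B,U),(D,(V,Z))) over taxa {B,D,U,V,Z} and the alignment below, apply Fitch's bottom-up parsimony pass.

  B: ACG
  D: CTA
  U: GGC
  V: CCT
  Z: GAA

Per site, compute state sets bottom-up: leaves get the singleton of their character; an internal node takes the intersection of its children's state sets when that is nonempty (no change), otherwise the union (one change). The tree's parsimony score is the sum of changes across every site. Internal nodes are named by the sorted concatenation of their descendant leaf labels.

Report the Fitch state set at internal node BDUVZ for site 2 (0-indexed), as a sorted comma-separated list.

site 0, node BU: B={A} ∪ U={G} → {A,G} (+1)
site 0, node VZ: V={C} ∪ Z={G} → {C,G} (+1)
site 0, node DVZ: D={C} ∩ VZ={C,G} → {C} (+0)
site 0, node BDUVZ: BU={A,G} ∪ DVZ={C} → {A,C,G} (+1)
site 1, node BU: B={C} ∪ U={G} → {C,G} (+1)
site 1, node VZ: V={C} ∪ Z={A} → {A,C} (+1)
site 1, node DVZ: D={T} ∪ VZ={A,C} → {A,C,T} (+1)
site 1, node BDUVZ: BU={C,G} ∩ DVZ={A,C,T} → {C} (+0)
site 2, node BU: B={G} ∪ U={C} → {C,G} (+1)
site 2, node VZ: V={T} ∪ Z={A} → {A,T} (+1)
site 2, node DVZ: D={A} ∩ VZ={A,T} → {A} (+0)
site 2, node BDUVZ: BU={C,G} ∪ DVZ={A} → {A,C,G} (+1)
per-site changes: [3, 3, 3]; total = 9

A,C,G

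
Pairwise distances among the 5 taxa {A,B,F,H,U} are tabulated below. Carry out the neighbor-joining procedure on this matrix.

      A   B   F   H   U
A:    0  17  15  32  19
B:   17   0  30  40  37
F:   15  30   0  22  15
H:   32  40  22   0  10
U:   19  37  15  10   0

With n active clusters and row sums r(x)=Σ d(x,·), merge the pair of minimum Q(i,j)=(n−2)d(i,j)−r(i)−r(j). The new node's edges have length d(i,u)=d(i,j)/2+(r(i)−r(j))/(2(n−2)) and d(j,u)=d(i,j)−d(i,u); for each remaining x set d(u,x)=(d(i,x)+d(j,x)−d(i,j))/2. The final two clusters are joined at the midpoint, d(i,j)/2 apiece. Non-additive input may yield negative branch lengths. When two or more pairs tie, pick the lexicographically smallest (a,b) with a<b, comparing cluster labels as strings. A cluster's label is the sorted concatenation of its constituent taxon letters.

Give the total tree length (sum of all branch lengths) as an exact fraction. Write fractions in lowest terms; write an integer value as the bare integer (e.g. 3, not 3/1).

1. join A+B (d=17, Q=-156) ⇒ AB; edges |A|=5/3, |B|=46/3
  updated: d(AB,F)=14, d(AB,H)=55/2, d(AB,U)=39/2
2. join AB+F (d=14, Q=-84) ⇒ ABF; edges |AB|=19/2, |F|=9/2
  updated: d(ABF,H)=71/4, d(ABF,U)=41/4
3. join ABF+H (d=71/4, Q=-38) ⇒ ABFH; edges |ABF|=9, |H|=35/4
  updated: d(ABFH,U)=5/4
4. join ABFH+U (d=5/4) ⇒ ABFHU; edges |ABFH|=5/8, |U|=5/8
final tree: ((((A:5/3,B:46/3):19/2,F:9/2):9,H:35/4):5/8,U:5/8)
total length: 50

50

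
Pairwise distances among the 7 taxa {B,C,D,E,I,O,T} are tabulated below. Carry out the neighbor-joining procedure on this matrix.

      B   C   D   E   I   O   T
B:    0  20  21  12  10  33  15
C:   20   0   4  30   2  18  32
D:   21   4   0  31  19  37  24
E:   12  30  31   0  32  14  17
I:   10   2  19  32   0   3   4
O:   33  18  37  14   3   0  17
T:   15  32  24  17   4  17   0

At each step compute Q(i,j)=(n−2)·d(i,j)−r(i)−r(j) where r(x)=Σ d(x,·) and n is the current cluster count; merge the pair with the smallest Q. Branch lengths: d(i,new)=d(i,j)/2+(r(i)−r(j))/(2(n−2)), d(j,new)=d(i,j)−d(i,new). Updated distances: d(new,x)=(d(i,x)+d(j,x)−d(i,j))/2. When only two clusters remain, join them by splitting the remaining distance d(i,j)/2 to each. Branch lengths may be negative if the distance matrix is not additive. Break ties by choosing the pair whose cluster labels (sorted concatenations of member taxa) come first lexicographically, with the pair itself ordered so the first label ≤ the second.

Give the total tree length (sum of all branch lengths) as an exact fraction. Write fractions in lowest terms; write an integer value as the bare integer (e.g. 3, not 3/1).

777/16

1. join C+D (d=4, Q=-222) ⇒ CD; edges |C|=-1, |D|=5
  updated: d(B,CD)=37/2, d(CD,E)=57/2, d(CD,I)=17/2, d(CD,O)=51/2, d(CD,T)=26
2. join B+E (d=12, Q=-144) ⇒ BE; edges |B|=33/8, |E|=63/8
  updated: d(BE,CD)=35/2, d(BE,I)=15, d(BE,O)=35/2, d(BE,T)=10
3. join BE+T (d=10, Q=-87) ⇒ BET; edges |BE|=11/2, |T|=9/2
  updated: d(BET,CD)=67/4, d(BET,I)=9/2, d(BET,O)=49/4
4. join BET+CD (d=67/4, Q=-203/4) ⇒ BCDET; edges |BET|=65/16, |CD|=203/16
  updated: d(BCDET,I)=-15/8, d(BCDET,O)=21/2
5. join BCDET+I (d=-15/8, Q=-93/8) ⇒ BCDEIT; edges |BCDET|=45/16, |I|=-75/16
  updated: d(BCDEIT,O)=123/16
6. join BCDEIT+O (d=123/16) ⇒ BCDEIOT; edges |BCDEIT|=123/32, |O|=123/32
final tree: (((((B:33/8,E:63/8):11/2,T:9/2):65/16,(C:-1,D:5):203/16):45/16,I:-75/16):123/32,O:123/32)
total length: 777/16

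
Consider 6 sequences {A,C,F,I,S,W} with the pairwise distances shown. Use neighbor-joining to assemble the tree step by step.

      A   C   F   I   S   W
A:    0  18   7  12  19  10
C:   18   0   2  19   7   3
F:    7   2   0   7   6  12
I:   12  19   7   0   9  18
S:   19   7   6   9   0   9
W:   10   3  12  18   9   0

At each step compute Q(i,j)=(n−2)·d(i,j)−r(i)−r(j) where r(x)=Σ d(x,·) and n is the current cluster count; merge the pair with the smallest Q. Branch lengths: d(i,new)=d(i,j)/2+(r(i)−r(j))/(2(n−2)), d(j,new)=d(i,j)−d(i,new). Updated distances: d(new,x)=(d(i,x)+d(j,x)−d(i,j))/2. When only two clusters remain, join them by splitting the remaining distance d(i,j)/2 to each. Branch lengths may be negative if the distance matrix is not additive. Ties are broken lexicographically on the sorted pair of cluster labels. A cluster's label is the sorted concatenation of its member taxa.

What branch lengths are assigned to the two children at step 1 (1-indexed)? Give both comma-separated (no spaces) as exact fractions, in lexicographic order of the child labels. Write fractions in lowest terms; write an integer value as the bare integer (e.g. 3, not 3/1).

9/8,15/8

1. join C+W (d=3, Q=-89) ⇒ CW; edges |C|=9/8, |W|=15/8
  updated: d(A,CW)=25/2, d(CW,F)=11/2, d(CW,I)=17, d(CW,S)=13/2
2. join CW+S (d=13/2, Q=-125/2) ⇒ CSW; edges |CW|=41/12, |S|=37/12
  updated: d(A,CSW)=25/2, d(CSW,F)=5/2, d(CSW,I)=39/4
3. join A+I (d=12, Q=-145/4) ⇒ AI; edges |A|=107/16, |I|=85/16
  updated: d(AI,CSW)=41/8, d(AI,F)=1
4. join AI+CSW (d=41/8, Q=-69/8) ⇒ ACISW; edges |AI|=29/16, |CSW|=53/16
  updated: d(ACISW,F)=-13/16
5. join ACISW+F (d=-13/16) ⇒ ACFISW; edges |ACISW|=-13/32, |F|=-13/32
final tree: (((A:107/16,I:85/16):29/16,((C:9/8,W:15/8):41/12,S:37/12):53/16):-13/32,F:-13/32)
total length: 413/16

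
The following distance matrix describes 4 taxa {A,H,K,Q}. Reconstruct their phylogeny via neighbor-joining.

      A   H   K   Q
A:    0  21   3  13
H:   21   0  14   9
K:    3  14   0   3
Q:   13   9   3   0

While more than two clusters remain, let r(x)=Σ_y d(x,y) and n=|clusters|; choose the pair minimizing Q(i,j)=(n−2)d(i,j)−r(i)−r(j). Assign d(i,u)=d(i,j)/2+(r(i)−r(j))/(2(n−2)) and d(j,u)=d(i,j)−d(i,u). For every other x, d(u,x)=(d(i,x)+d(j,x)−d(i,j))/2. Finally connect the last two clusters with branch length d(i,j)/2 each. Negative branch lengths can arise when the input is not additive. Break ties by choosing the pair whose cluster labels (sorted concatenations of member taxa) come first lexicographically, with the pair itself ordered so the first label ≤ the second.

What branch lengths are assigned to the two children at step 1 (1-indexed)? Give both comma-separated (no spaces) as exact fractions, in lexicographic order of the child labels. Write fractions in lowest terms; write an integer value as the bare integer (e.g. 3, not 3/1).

23/4,-11/4

step 1: merge (A,K) at d=3, Q=-51; branch lengths A→23/4, K→-11/4; new cluster AK
  updated: d(AK,H)=16, d(AK,Q)=13/2
step 2: merge (AK,H) at d=16, Q=-63/2; branch lengths AK→27/4, H→37/4; new cluster AHK
  updated: d(AHK,Q)=-1/4
step 3: merge (AHK,Q) at d=-1/4; branch lengths AHK→-1/8, Q→-1/8; new cluster AHKQ
final tree: (((A:23/4,K:-11/4):27/4,H:37/4):-1/8,Q:-1/8)
total length: 75/4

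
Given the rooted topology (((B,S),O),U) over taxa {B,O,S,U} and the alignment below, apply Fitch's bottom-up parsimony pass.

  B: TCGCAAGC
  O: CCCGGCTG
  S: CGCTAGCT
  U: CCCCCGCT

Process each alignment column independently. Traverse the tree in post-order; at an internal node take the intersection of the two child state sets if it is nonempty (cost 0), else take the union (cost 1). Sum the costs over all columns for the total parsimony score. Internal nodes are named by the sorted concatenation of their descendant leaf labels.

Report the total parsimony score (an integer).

13

BS@0: {T} ∪ {C} = {C,T} (union, +1)
BOS@0: {C,T} ∩ {C} = {C} (intersection, +0)
BOSU@0: {C} ∩ {C} = {C} (intersection, +0)
BS@1: {C} ∪ {G} = {C,G} (union, +1)
BOS@1: {C,G} ∩ {C} = {C} (intersection, +0)
BOSU@1: {C} ∩ {C} = {C} (intersection, +0)
BS@2: {G} ∪ {C} = {C,G} (union, +1)
BOS@2: {C,G} ∩ {C} = {C} (intersection, +0)
BOSU@2: {C} ∩ {C} = {C} (intersection, +0)
BS@3: {C} ∪ {T} = {C,T} (union, +1)
BOS@3: {C,T} ∪ {G} = {C,G,T} (union, +1)
BOSU@3: {C,G,T} ∩ {C} = {C} (intersection, +0)
BS@4: {A} ∩ {A} = {A} (intersection, +0)
BOS@4: {A} ∪ {G} = {A,G} (union, +1)
BOSU@4: {A,G} ∪ {C} = {A,C,G} (union, +1)
BS@5: {A} ∪ {G} = {A,G} (union, +1)
BOS@5: {A,G} ∪ {C} = {A,C,G} (union, +1)
BOSU@5: {A,C,G} ∩ {G} = {G} (intersection, +0)
BS@6: {G} ∪ {C} = {C,G} (union, +1)
BOS@6: {C,G} ∪ {T} = {C,G,T} (union, +1)
BOSU@6: {C,G,T} ∩ {C} = {C} (intersection, +0)
BS@7: {C} ∪ {T} = {C,T} (union, +1)
BOS@7: {C,T} ∪ {G} = {C,G,T} (union, +1)
BOSU@7: {C,G,T} ∩ {T} = {T} (intersection, +0)
per-site changes: [1, 1, 1, 2, 2, 2, 2, 2]; total = 13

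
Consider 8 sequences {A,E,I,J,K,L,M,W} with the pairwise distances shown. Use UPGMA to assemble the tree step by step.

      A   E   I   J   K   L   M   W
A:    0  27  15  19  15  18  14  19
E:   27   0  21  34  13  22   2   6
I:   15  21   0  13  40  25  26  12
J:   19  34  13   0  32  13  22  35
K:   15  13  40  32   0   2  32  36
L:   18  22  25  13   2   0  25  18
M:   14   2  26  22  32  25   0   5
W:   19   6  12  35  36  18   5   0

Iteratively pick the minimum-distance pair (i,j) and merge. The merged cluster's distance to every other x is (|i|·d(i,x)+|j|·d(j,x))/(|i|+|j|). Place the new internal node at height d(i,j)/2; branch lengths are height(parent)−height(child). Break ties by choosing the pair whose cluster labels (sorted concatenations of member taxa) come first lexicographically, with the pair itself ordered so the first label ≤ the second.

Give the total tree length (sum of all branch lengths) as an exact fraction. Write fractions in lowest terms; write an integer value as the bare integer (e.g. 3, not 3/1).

step 1: merge (E,M) at d=2; branch lengths E→1, M→1; new cluster EM
  updated: d(A,EM)=41/2, d(EM,I)=47/2, d(EM,J)=28, d(EM,K)=45/2, d(EM,L)=47/2, d(EM,W)=11/2
step 2: merge (K,L) at d=2; branch lengths K→1, L→1; new cluster KL
  updated: d(A,KL)=33/2, d(EM,KL)=23, d(I,KL)=65/2, d(J,KL)=45/2, d(KL,W)=27
step 3: merge (EM,W) at d=11/2; branch lengths EM→7/4, W→11/4; new cluster EMW
  updated: d(A,EMW)=20, d(EMW,I)=59/3, d(EMW,J)=91/3, d(EMW,KL)=73/3
step 4: merge (I,J) at d=13; branch lengths I→13/2, J→13/2; new cluster IJ
  updated: d(A,IJ)=17, d(EMW,IJ)=25, d(IJ,KL)=55/2
step 5: merge (A,KL) at d=33/2; branch lengths A→33/4, KL→29/4; new cluster AKL
  updated: d(AKL,EMW)=206/9, d(AKL,IJ)=24
step 6: merge (AKL,EMW) at d=206/9; branch lengths AKL→115/36, EMW→313/36; new cluster AEKLMW
  updated: d(AEKLMW,IJ)=49/2
step 7: merge (AEKLMW,IJ) at d=49/2; branch lengths AEKLMW→29/36, IJ→23/4; new cluster AEIJKLMW
final tree: (((A:33/4,(K:1,L:1):29/4):115/36,((E:1,M:1):7/4,W:11/4):313/36):29/36,(I:13/2,J:13/2):23/4)
total length: 499/9

499/9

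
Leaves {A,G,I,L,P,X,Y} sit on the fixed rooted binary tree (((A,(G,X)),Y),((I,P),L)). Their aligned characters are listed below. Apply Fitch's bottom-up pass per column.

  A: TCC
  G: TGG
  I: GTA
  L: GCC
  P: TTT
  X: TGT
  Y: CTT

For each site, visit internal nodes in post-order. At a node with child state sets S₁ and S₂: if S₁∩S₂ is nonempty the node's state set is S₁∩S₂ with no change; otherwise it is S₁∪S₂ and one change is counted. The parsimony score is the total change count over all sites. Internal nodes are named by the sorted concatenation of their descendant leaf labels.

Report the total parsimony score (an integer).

site 0, node GX: G={T} ∩ X={T} → {T} (+0)
site 0, node AGX: A={T} ∩ GX={T} → {T} (+0)
site 0, node AGXY: AGX={T} ∪ Y={C} → {C,T} (+1)
site 0, node IP: I={G} ∪ P={T} → {G,T} (+1)
site 0, node ILP: IP={G,T} ∩ L={G} → {G} (+0)
site 0, node AGILPXY: AGXY={C,T} ∪ ILP={G} → {C,G,T} (+1)
site 1, node GX: G={G} ∩ X={G} → {G} (+0)
site 1, node AGX: A={C} ∪ GX={G} → {C,G} (+1)
site 1, node AGXY: AGX={C,G} ∪ Y={T} → {C,G,T} (+1)
site 1, node IP: I={T} ∩ P={T} → {T} (+0)
site 1, node ILP: IP={T} ∪ L={C} → {C,T} (+1)
site 1, node AGILPXY: AGXY={C,G,T} ∩ ILP={C,T} → {C,T} (+0)
site 2, node GX: G={G} ∪ X={T} → {G,T} (+1)
site 2, node AGX: A={C} ∪ GX={G,T} → {C,G,T} (+1)
site 2, node AGXY: AGX={C,G,T} ∩ Y={T} → {T} (+0)
site 2, node IP: I={A} ∪ P={T} → {A,T} (+1)
site 2, node ILP: IP={A,T} ∪ L={C} → {A,C,T} (+1)
site 2, node AGILPXY: AGXY={T} ∩ ILP={A,C,T} → {T} (+0)
per-site changes: [3, 3, 4]; total = 10

10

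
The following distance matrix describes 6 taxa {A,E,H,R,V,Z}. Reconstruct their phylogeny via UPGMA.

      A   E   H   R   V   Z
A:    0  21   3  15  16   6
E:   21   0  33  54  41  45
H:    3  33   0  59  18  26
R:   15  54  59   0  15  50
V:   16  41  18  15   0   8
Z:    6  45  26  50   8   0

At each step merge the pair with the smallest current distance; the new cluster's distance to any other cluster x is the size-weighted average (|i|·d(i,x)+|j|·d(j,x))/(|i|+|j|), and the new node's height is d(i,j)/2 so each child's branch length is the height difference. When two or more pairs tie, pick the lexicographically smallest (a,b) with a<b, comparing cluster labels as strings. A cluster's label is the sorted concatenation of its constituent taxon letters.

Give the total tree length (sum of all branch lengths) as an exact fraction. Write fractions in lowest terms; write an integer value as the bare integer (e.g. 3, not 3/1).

1. join A+H (d=3) ⇒ AH; edges |A|=3/2, |H|=3/2
  updated: d(AH,E)=27, d(AH,R)=37, d(AH,V)=17, d(AH,Z)=16
2. join V+Z (d=8) ⇒ VZ; edges |V|=4, |Z|=4
  updated: d(AH,VZ)=33/2, d(E,VZ)=43, d(R,VZ)=65/2
3. join AH+VZ (d=33/2) ⇒ AHVZ; edges |AH|=27/4, |VZ|=17/4
  updated: d(AHVZ,E)=35, d(AHVZ,R)=139/4
4. join AHVZ+R (d=139/4) ⇒ AHRVZ; edges |AHVZ|=73/8, |R|=139/8
  updated: d(AHRVZ,E)=194/5
5. join AHRVZ+E (d=194/5) ⇒ AEHRVZ; edges |AHRVZ|=81/40, |E|=97/5
final tree: ((((A:3/2,H:3/2):27/4,(V:4,Z:4):17/4):73/8,R:139/8):81/40,E:97/5)
total length: 2797/40

2797/40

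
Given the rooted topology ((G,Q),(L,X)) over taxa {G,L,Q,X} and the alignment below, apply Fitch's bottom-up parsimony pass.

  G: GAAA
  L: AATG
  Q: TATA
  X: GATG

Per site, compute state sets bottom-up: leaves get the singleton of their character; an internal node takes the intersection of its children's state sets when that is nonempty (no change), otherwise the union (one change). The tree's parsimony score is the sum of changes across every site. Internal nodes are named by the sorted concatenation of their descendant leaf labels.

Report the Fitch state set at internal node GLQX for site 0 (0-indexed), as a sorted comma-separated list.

G

[col 0] GQ: children G:{G}, Q:{T} ∪→ {G,T}; cost 1
[col 0] LX: children L:{A}, X:{G} ∪→ {A,G}; cost 1
[col 0] GLQX: children GQ:{G,T}, LX:{A,G} ∩→ {G}; cost 0
[col 1] GQ: children G:{A}, Q:{A} ∩→ {A}; cost 0
[col 1] LX: children L:{A}, X:{A} ∩→ {A}; cost 0
[col 1] GLQX: children GQ:{A}, LX:{A} ∩→ {A}; cost 0
[col 2] GQ: children G:{A}, Q:{T} ∪→ {A,T}; cost 1
[col 2] LX: children L:{T}, X:{T} ∩→ {T}; cost 0
[col 2] GLQX: children GQ:{A,T}, LX:{T} ∩→ {T}; cost 0
[col 3] GQ: children G:{A}, Q:{A} ∩→ {A}; cost 0
[col 3] LX: children L:{G}, X:{G} ∩→ {G}; cost 0
[col 3] GLQX: children GQ:{A}, LX:{G} ∪→ {A,G}; cost 1
per-site changes: [2, 0, 1, 1]; total = 4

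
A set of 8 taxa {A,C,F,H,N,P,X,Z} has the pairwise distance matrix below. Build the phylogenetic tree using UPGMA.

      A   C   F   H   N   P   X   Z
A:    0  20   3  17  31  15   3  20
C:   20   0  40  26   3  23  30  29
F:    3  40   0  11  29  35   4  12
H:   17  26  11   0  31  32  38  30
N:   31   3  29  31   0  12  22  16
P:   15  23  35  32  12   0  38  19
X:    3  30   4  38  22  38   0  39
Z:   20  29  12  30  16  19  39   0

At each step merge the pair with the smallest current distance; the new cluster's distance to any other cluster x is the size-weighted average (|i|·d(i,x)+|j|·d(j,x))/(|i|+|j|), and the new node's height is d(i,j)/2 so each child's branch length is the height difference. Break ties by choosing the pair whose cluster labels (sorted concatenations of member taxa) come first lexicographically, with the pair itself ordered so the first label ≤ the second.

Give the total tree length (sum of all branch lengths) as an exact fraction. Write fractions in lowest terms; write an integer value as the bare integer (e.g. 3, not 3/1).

step 1: merge (A,F) at d=3; branch lengths A→3/2, F→3/2; new cluster AF
  updated: d(AF,C)=30, d(AF,H)=14, d(AF,N)=30, d(AF,P)=25, d(AF,X)=7/2, d(AF,Z)=16
step 2: merge (C,N) at d=3; branch lengths C→3/2, N→3/2; new cluster CN
  updated: d(AF,CN)=30, d(CN,H)=57/2, d(CN,P)=35/2, d(CN,X)=26, d(CN,Z)=45/2
step 3: merge (AF,X) at d=7/2; branch lengths AF→1/4, X→7/4; new cluster AFX
  updated: d(AFX,CN)=86/3, d(AFX,H)=22, d(AFX,P)=88/3, d(AFX,Z)=71/3
step 4: merge (CN,P) at d=35/2; branch lengths CN→29/4, P→35/4; new cluster CNP
  updated: d(AFX,CNP)=260/9, d(CNP,H)=89/3, d(CNP,Z)=64/3
step 5: merge (CNP,Z) at d=64/3; branch lengths CNP→23/12, Z→32/3; new cluster CNPZ
  updated: d(AFX,CNPZ)=331/12, d(CNPZ,H)=119/4
step 6: merge (AFX,H) at d=22; branch lengths AFX→37/4, H→11; new cluster AFHX
  updated: d(AFHX,CNPZ)=225/8
step 7: merge (AFHX,CNPZ) at d=225/8; branch lengths AFHX→49/16, CNPZ→163/48; new cluster ACFHNPXZ
final tree: ((((A:3/2,F:3/2):1/4,X:7/4):37/4,H:11):49/16,(((C:3/2,N:3/2):29/4,P:35/4):23/12,Z:32/3):163/48)
total length: 1519/24

1519/24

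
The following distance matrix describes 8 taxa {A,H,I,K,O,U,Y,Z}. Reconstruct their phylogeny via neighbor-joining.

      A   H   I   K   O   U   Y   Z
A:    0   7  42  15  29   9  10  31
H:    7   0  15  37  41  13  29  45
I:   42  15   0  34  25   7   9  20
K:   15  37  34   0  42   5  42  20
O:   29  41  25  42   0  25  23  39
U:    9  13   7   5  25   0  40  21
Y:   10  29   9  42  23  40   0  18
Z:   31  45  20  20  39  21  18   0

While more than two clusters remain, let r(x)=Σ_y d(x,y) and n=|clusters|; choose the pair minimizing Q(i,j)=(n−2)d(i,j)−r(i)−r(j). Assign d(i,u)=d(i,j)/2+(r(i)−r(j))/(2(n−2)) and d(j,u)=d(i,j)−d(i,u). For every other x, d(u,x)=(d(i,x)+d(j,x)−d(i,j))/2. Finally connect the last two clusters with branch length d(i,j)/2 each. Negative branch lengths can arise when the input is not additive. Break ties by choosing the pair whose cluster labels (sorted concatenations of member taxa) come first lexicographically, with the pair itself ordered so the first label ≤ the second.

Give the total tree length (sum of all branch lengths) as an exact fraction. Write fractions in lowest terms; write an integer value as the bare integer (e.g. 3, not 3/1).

1219/16

1. join A+H (d=7, Q=-288) ⇒ AH; edges |A|=-1/6, |H|=43/6
  updated: d(AH,I)=25, d(AH,K)=45/2, d(AH,O)=63/2, d(AH,U)=15/2, d(AH,Y)=16, d(AH,Z)=69/2
2. join K+U (d=5, Q=-246) ⇒ KU; edges |K|=17/2, |U|=-7/2
  updated: d(AH,KU)=25/2, d(I,KU)=18, d(KU,O)=31, d(KU,Y)=77/2, d(KU,Z)=18
3. join AH+KU (d=25/2, Q=-375/2) ⇒ AHKU; edges |AH|=103/16, |KU|=97/16
  updated: d(AHKU,I)=61/4, d(AHKU,O)=25, d(AHKU,Y)=21, d(AHKU,Z)=20
4. join AHKU+O (d=25, Q=-473/4) ⇒ AHKOU; edges |AHKU|=59/8, |O|=141/8
  updated: d(AHKOU,I)=61/8, d(AHKOU,Y)=19/2, d(AHKOU,Z)=17
5. join AHKOU+I (d=61/8, Q=-111/2) ⇒ AHIKOU; edges |AHKOU|=51/16, |I|=71/16
  updated: d(AHIKOU,Y)=87/16, d(AHIKOU,Z)=235/16
6. join AHIKOU+Y (d=87/16, Q=-305/8) ⇒ AHIKOUY; edges |AHIKOU|=17/16, |Y|=35/8
  updated: d(AHIKOUY,Z)=109/8
7. join AHIKOUY+Z (d=109/8) ⇒ AHIKOUYZ; edges |AHIKOUY|=109/16, |Z|=109/16
final tree: ((((((A:-1/6,H:43/6):103/16,(K:17/2,U:-7/2):97/16):59/8,O:141/8):51/16,I:71/16):17/16,Y:35/8):109/16,Z:109/16)
total length: 1219/16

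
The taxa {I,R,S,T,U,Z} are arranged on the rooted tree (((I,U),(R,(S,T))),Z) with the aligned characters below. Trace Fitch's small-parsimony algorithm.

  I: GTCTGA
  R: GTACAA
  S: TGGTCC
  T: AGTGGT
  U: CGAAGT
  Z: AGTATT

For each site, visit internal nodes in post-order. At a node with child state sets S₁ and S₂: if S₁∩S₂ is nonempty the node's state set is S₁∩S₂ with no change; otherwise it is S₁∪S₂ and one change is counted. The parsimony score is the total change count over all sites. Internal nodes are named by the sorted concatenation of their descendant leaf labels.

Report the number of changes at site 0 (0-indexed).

4

[col 0] IU: children I:{G}, U:{C} ∪→ {C,G}; cost 1
[col 0] ST: children S:{T}, T:{A} ∪→ {A,T}; cost 1
[col 0] RST: children R:{G}, ST:{A,T} ∪→ {A,G,T}; cost 1
[col 0] IRSTU: children IU:{C,G}, RST:{A,G,T} ∩→ {G}; cost 0
[col 0] IRSTUZ: children IRSTU:{G}, Z:{A} ∪→ {A,G}; cost 1
[col 1] IU: children I:{T}, U:{G} ∪→ {G,T}; cost 1
[col 1] ST: children S:{G}, T:{G} ∩→ {G}; cost 0
[col 1] RST: children R:{T}, ST:{G} ∪→ {G,T}; cost 1
[col 1] IRSTU: children IU:{G,T}, RST:{G,T} ∩→ {G,T}; cost 0
[col 1] IRSTUZ: children IRSTU:{G,T}, Z:{G} ∩→ {G}; cost 0
[col 2] IU: children I:{C}, U:{A} ∪→ {A,C}; cost 1
[col 2] ST: children S:{G}, T:{T} ∪→ {G,T}; cost 1
[col 2] RST: children R:{A}, ST:{G,T} ∪→ {A,G,T}; cost 1
[col 2] IRSTU: children IU:{A,C}, RST:{A,G,T} ∩→ {A}; cost 0
[col 2] IRSTUZ: children IRSTU:{A}, Z:{T} ∪→ {A,T}; cost 1
[col 3] IU: children I:{T}, U:{A} ∪→ {A,T}; cost 1
[col 3] ST: children S:{T}, T:{G} ∪→ {G,T}; cost 1
[col 3] RST: children R:{C}, ST:{G,T} ∪→ {C,G,T}; cost 1
[col 3] IRSTU: children IU:{A,T}, RST:{C,G,T} ∩→ {T}; cost 0
[col 3] IRSTUZ: children IRSTU:{T}, Z:{A} ∪→ {A,T}; cost 1
[col 4] IU: children I:{G}, U:{G} ∩→ {G}; cost 0
[col 4] ST: children S:{C}, T:{G} ∪→ {C,G}; cost 1
[col 4] RST: children R:{A}, ST:{C,G} ∪→ {A,C,G}; cost 1
[col 4] IRSTU: children IU:{G}, RST:{A,C,G} ∩→ {G}; cost 0
[col 4] IRSTUZ: children IRSTU:{G}, Z:{T} ∪→ {G,T}; cost 1
[col 5] IU: children I:{A}, U:{T} ∪→ {A,T}; cost 1
[col 5] ST: children S:{C}, T:{T} ∪→ {C,T}; cost 1
[col 5] RST: children R:{A}, ST:{C,T} ∪→ {A,C,T}; cost 1
[col 5] IRSTU: children IU:{A,T}, RST:{A,C,T} ∩→ {A,T}; cost 0
[col 5] IRSTUZ: children IRSTU:{A,T}, Z:{T} ∩→ {T}; cost 0
per-site changes: [4, 2, 4, 4, 3, 3]; total = 20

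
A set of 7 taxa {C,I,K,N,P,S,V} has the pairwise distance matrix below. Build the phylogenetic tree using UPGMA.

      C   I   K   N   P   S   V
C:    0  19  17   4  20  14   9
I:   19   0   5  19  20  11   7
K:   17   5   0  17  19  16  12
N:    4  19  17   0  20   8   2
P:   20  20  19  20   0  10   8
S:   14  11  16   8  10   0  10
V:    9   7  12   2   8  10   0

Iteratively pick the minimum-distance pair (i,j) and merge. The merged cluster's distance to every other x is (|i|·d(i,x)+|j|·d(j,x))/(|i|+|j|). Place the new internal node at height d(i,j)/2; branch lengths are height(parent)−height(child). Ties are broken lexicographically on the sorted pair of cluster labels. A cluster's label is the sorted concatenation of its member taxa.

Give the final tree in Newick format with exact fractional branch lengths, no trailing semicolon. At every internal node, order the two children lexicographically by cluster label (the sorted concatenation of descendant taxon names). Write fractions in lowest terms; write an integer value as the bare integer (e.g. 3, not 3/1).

1. join N+V (d=2) ⇒ NV; edges |N|=1, |V|=1
  updated: d(C,NV)=13/2, d(I,NV)=13, d(K,NV)=29/2, d(NV,P)=14, d(NV,S)=9
2. join I+K (d=5) ⇒ IK; edges |I|=5/2, |K|=5/2
  updated: d(C,IK)=18, d(IK,NV)=55/4, d(IK,P)=39/2, d(IK,S)=27/2
3. join C+NV (d=13/2) ⇒ CNV; edges |C|=13/4, |NV|=9/4
  updated: d(CNV,IK)=91/6, d(CNV,P)=16, d(CNV,S)=32/3
4. join P+S (d=10) ⇒ PS; edges |P|=5, |S|=5
  updated: d(CNV,PS)=40/3, d(IK,PS)=33/2
5. join CNV+PS (d=40/3) ⇒ CNPSV; edges |CNV|=41/12, |PS|=5/3
  updated: d(CNPSV,IK)=157/10
6. join CNPSV+IK (d=157/10) ⇒ CIKNPSV; edges |CNPSV|=71/60, |IK|=107/20
final tree: (((C:13/4,(N:1,V:1):9/4):41/12,(P:5,S:5):5/3):71/60,(I:5/2,K:5/2):107/20)
total length: 2047/60

(((C:13/4,(N:1,V:1):9/4):41/12,(P:5,S:5):5/3):71/60,(I:5/2,K:5/2):107/20)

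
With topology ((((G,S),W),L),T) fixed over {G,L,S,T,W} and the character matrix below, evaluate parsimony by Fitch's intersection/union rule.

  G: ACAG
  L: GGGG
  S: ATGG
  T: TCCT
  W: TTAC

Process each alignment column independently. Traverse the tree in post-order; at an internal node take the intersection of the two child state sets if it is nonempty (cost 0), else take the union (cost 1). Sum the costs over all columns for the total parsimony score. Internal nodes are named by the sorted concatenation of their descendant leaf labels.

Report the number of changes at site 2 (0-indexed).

site 0, node GS: G={A} ∩ S={A} → {A} (+0)
site 0, node GSW: GS={A} ∪ W={T} → {A,T} (+1)
site 0, node GLSW: GSW={A,T} ∪ L={G} → {A,G,T} (+1)
site 0, node GLSTW: GLSW={A,G,T} ∩ T={T} → {T} (+0)
site 1, node GS: G={C} ∪ S={T} → {C,T} (+1)
site 1, node GSW: GS={C,T} ∩ W={T} → {T} (+0)
site 1, node GLSW: GSW={T} ∪ L={G} → {G,T} (+1)
site 1, node GLSTW: GLSW={G,T} ∪ T={C} → {C,G,T} (+1)
site 2, node GS: G={A} ∪ S={G} → {A,G} (+1)
site 2, node GSW: GS={A,G} ∩ W={A} → {A} (+0)
site 2, node GLSW: GSW={A} ∪ L={G} → {A,G} (+1)
site 2, node GLSTW: GLSW={A,G} ∪ T={C} → {A,C,G} (+1)
site 3, node GS: G={G} ∩ S={G} → {G} (+0)
site 3, node GSW: GS={G} ∪ W={C} → {C,G} (+1)
site 3, node GLSW: GSW={C,G} ∩ L={G} → {G} (+0)
site 3, node GLSTW: GLSW={G} ∪ T={T} → {G,T} (+1)
per-site changes: [2, 3, 3, 2]; total = 10

3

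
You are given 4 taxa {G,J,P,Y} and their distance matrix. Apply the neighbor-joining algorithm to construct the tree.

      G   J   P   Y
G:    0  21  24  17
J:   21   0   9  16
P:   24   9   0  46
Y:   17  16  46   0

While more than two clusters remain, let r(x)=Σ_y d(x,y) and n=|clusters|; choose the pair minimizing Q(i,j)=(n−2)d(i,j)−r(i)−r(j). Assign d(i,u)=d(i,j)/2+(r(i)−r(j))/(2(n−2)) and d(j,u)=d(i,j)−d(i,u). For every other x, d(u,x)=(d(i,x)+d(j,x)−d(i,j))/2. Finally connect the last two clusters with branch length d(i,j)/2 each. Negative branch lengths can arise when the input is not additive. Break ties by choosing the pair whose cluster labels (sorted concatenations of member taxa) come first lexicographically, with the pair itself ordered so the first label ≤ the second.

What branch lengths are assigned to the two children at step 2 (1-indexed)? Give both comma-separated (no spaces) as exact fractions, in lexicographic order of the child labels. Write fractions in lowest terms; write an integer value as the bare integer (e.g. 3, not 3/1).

iteration 1: select G,Y (d=17, Q=-107); attach at lengths (17/4, 51/4); label the merged cluster GY
  updated: d(GY,J)=10, d(GY,P)=53/2
iteration 2: select GY,J (d=10, Q=-91/2); attach at lengths (55/4, -15/4); label the merged cluster GJY
  updated: d(GJY,P)=51/4
iteration 3: select GJY,P (d=51/4); attach at lengths (51/8, 51/8); label the merged cluster GJPY
final tree: (((G:17/4,Y:51/4):55/4,J:-15/4):51/8,P:51/8)
total length: 159/4

55/4,-15/4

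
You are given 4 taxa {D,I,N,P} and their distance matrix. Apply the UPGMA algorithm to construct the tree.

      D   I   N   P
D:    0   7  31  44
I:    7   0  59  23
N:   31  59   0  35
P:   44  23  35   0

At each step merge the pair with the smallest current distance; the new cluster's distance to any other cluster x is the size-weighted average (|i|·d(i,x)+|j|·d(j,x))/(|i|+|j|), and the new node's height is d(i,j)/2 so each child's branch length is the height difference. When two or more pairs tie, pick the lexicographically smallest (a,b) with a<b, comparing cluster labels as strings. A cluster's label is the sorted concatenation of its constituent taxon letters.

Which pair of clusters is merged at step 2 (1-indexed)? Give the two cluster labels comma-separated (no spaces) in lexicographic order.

DI,P

iteration 1: select D,I (d=7); attach at lengths (7/2, 7/2); label the merged cluster DI
  updated: d(DI,N)=45, d(DI,P)=67/2
iteration 2: select DI,P (d=67/2); attach at lengths (53/4, 67/4); label the merged cluster DIP
  updated: d(DIP,N)=125/3
iteration 3: select DIP,N (d=125/3); attach at lengths (49/12, 125/6); label the merged cluster DINP
final tree: (((D:7/2,I:7/2):53/4,P:67/4):49/12,N:125/6)
total length: 743/12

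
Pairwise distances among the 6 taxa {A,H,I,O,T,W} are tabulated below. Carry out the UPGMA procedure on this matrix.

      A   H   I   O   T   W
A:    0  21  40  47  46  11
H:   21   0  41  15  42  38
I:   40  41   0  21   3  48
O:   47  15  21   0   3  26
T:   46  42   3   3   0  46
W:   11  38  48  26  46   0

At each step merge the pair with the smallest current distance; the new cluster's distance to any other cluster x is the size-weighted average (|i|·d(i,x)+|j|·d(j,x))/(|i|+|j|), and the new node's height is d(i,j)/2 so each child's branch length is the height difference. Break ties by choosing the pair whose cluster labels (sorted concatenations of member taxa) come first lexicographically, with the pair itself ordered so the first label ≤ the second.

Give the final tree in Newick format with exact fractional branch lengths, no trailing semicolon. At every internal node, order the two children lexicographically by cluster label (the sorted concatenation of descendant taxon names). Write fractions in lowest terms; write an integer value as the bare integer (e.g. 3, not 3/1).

(((A:11/2,W:11/2):37/4,H:59/4):19/4,((I:3/2,T:3/2):9/2,O:6):27/2)

iteration 1: select I,T (d=3); attach at lengths (3/2, 3/2); label the merged cluster IT
  updated: d(A,IT)=43, d(H,IT)=83/2, d(IT,O)=12, d(IT,W)=47
iteration 2: select A,W (d=11); attach at lengths (11/2, 11/2); label the merged cluster AW
  updated: d(AW,H)=59/2, d(AW,IT)=45, d(AW,O)=73/2
iteration 3: select IT,O (d=12); attach at lengths (9/2, 6); label the merged cluster IOT
  updated: d(AW,IOT)=253/6, d(H,IOT)=98/3
iteration 4: select AW,H (d=59/2); attach at lengths (37/4, 59/4); label the merged cluster AHW
  updated: d(AHW,IOT)=39
iteration 5: select AHW,IOT (d=39); attach at lengths (19/4, 27/2); label the merged cluster AHIOTW
final tree: (((A:11/2,W:11/2):37/4,H:59/4):19/4,((I:3/2,T:3/2):9/2,O:6):27/2)
total length: 267/4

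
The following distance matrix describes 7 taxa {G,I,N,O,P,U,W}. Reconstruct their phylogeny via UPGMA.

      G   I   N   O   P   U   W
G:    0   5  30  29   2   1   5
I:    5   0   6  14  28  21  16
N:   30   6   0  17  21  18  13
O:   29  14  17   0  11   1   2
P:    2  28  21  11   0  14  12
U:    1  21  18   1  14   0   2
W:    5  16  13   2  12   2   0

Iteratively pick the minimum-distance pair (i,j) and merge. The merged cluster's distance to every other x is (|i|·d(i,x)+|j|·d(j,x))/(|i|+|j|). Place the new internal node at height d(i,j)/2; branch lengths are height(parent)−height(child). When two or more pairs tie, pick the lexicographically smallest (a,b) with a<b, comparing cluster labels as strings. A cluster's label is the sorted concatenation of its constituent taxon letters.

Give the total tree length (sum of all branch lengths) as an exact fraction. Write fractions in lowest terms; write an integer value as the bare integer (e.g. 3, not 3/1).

159/5

1. join G+U (d=1) ⇒ GU; edges |G|=1/2, |U|=1/2
  updated: d(GU,I)=13, d(GU,N)=24, d(GU,O)=15, d(GU,P)=8, d(GU,W)=7/2
2. join O+W (d=2) ⇒ OW; edges |O|=1, |W|=1
  updated: d(GU,OW)=37/4, d(I,OW)=15, d(N,OW)=15, d(OW,P)=23/2
3. join I+N (d=6) ⇒ IN; edges |I|=3, |N|=3
  updated: d(GU,IN)=37/2, d(IN,OW)=15, d(IN,P)=49/2
4. join GU+P (d=8) ⇒ GPU; edges |GU|=7/2, |P|=4
  updated: d(GPU,IN)=41/2, d(GPU,OW)=10
5. join GPU+OW (d=10) ⇒ GOPUW; edges |GPU|=1, |OW|=4
  updated: d(GOPUW,IN)=183/10
6. join GOPUW+IN (d=183/10) ⇒ GINOPUW; edges |GOPUW|=83/20, |IN|=123/20
final tree: ((((G:1/2,U:1/2):7/2,P:4):1,(O:1,W:1):4):83/20,(I:3,N:3):123/20)
total length: 159/5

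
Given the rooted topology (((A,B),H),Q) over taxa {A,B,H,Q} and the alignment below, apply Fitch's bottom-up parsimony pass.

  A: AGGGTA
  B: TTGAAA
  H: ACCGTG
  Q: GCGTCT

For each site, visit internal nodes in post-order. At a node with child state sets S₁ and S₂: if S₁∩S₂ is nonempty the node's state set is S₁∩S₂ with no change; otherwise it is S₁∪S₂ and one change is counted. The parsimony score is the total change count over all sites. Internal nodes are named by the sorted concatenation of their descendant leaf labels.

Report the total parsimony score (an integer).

[col 0] AB: children A:{A}, B:{T} ∪→ {A,T}; cost 1
[col 0] ABH: children AB:{A,T}, H:{A} ∩→ {A}; cost 0
[col 0] ABHQ: children ABH:{A}, Q:{G} ∪→ {A,G}; cost 1
[col 1] AB: children A:{G}, B:{T} ∪→ {G,T}; cost 1
[col 1] ABH: children AB:{G,T}, H:{C} ∪→ {C,G,T}; cost 1
[col 1] ABHQ: children ABH:{C,G,T}, Q:{C} ∩→ {C}; cost 0
[col 2] AB: children A:{G}, B:{G} ∩→ {G}; cost 0
[col 2] ABH: children AB:{G}, H:{C} ∪→ {C,G}; cost 1
[col 2] ABHQ: children ABH:{C,G}, Q:{G} ∩→ {G}; cost 0
[col 3] AB: children A:{G}, B:{A} ∪→ {A,G}; cost 1
[col 3] ABH: children AB:{A,G}, H:{G} ∩→ {G}; cost 0
[col 3] ABHQ: children ABH:{G}, Q:{T} ∪→ {G,T}; cost 1
[col 4] AB: children A:{T}, B:{A} ∪→ {A,T}; cost 1
[col 4] ABH: children AB:{A,T}, H:{T} ∩→ {T}; cost 0
[col 4] ABHQ: children ABH:{T}, Q:{C} ∪→ {C,T}; cost 1
[col 5] AB: children A:{A}, B:{A} ∩→ {A}; cost 0
[col 5] ABH: children AB:{A}, H:{G} ∪→ {A,G}; cost 1
[col 5] ABHQ: children ABH:{A,G}, Q:{T} ∪→ {A,G,T}; cost 1
per-site changes: [2, 2, 1, 2, 2, 2]; total = 11

11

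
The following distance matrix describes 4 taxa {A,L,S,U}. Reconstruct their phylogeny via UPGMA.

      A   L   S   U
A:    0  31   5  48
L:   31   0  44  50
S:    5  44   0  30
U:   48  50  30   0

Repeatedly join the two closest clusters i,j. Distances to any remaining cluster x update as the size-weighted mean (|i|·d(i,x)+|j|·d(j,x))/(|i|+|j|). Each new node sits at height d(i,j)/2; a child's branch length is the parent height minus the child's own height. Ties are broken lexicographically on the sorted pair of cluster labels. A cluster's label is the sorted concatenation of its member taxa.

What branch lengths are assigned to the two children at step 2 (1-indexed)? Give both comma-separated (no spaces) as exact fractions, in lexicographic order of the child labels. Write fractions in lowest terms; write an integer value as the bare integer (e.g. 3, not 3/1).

65/4,75/4

step 1: merge (A,S) at d=5; branch lengths A→5/2, S→5/2; new cluster AS
  updated: d(AS,L)=75/2, d(AS,U)=39
step 2: merge (AS,L) at d=75/2; branch lengths AS→65/4, L→75/4; new cluster ALS
  updated: d(ALS,U)=128/3
step 3: merge (ALS,U) at d=128/3; branch lengths ALS→31/12, U→64/3; new cluster ALSU
final tree: (((A:5/2,S:5/2):65/4,L:75/4):31/12,U:64/3)
total length: 767/12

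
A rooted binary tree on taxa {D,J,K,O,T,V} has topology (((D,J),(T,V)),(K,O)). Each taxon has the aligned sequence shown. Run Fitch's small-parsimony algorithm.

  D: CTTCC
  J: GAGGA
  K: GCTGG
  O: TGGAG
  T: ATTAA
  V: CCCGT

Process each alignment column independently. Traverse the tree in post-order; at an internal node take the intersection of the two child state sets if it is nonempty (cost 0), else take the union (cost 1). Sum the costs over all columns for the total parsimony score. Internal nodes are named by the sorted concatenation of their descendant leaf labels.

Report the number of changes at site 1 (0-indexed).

[col 0] DJ: children D:{C}, J:{G} ∪→ {C,G}; cost 1
[col 0] TV: children T:{A}, V:{C} ∪→ {A,C}; cost 1
[col 0] DJTV: children DJ:{C,G}, TV:{A,C} ∩→ {C}; cost 0
[col 0] KO: children K:{G}, O:{T} ∪→ {G,T}; cost 1
[col 0] DJKOTV: children DJTV:{C}, KO:{G,T} ∪→ {C,G,T}; cost 1
[col 1] DJ: children D:{T}, J:{A} ∪→ {A,T}; cost 1
[col 1] TV: children T:{T}, V:{C} ∪→ {C,T}; cost 1
[col 1] DJTV: children DJ:{A,T}, TV:{C,T} ∩→ {T}; cost 0
[col 1] KO: children K:{C}, O:{G} ∪→ {C,G}; cost 1
[col 1] DJKOTV: children DJTV:{T}, KO:{C,G} ∪→ {C,G,T}; cost 1
[col 2] DJ: children D:{T}, J:{G} ∪→ {G,T}; cost 1
[col 2] TV: children T:{T}, V:{C} ∪→ {C,T}; cost 1
[col 2] DJTV: children DJ:{G,T}, TV:{C,T} ∩→ {T}; cost 0
[col 2] KO: children K:{T}, O:{G} ∪→ {G,T}; cost 1
[col 2] DJKOTV: children DJTV:{T}, KO:{G,T} ∩→ {T}; cost 0
[col 3] DJ: children D:{C}, J:{G} ∪→ {C,G}; cost 1
[col 3] TV: children T:{A}, V:{G} ∪→ {A,G}; cost 1
[col 3] DJTV: children DJ:{C,G}, TV:{A,G} ∩→ {G}; cost 0
[col 3] KO: children K:{G}, O:{A} ∪→ {A,G}; cost 1
[col 3] DJKOTV: children DJTV:{G}, KO:{A,G} ∩→ {G}; cost 0
[col 4] DJ: children D:{C}, J:{A} ∪→ {A,C}; cost 1
[col 4] TV: children T:{A}, V:{T} ∪→ {A,T}; cost 1
[col 4] DJTV: children DJ:{A,C}, TV:{A,T} ∩→ {A}; cost 0
[col 4] KO: children K:{G}, O:{G} ∩→ {G}; cost 0
[col 4] DJKOTV: children DJTV:{A}, KO:{G} ∪→ {A,G}; cost 1
per-site changes: [4, 4, 3, 3, 3]; total = 17

4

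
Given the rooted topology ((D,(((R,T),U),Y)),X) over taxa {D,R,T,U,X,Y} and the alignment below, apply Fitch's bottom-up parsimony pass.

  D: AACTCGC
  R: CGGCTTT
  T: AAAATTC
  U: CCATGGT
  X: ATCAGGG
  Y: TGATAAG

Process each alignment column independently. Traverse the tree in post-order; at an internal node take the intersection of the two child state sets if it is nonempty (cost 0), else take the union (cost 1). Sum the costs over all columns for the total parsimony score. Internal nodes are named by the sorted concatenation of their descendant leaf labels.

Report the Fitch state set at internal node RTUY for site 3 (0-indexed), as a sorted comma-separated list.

T

[col 0] RT: children R:{C}, T:{A} ∪→ {A,C}; cost 1
[col 0] RTU: children RT:{A,C}, U:{C} ∩→ {C}; cost 0
[col 0] RTUY: children RTU:{C}, Y:{T} ∪→ {C,T}; cost 1
[col 0] DRTUY: children D:{A}, RTUY:{C,T} ∪→ {A,C,T}; cost 1
[col 0] DRTUXY: children DRTUY:{A,C,T}, X:{A} ∩→ {A}; cost 0
[col 1] RT: children R:{G}, T:{A} ∪→ {A,G}; cost 1
[col 1] RTU: children RT:{A,G}, U:{C} ∪→ {A,C,G}; cost 1
[col 1] RTUY: children RTU:{A,C,G}, Y:{G} ∩→ {G}; cost 0
[col 1] DRTUY: children D:{A}, RTUY:{G} ∪→ {A,G}; cost 1
[col 1] DRTUXY: children DRTUY:{A,G}, X:{T} ∪→ {A,G,T}; cost 1
[col 2] RT: children R:{G}, T:{A} ∪→ {A,G}; cost 1
[col 2] RTU: children RT:{A,G}, U:{A} ∩→ {A}; cost 0
[col 2] RTUY: children RTU:{A}, Y:{A} ∩→ {A}; cost 0
[col 2] DRTUY: children D:{C}, RTUY:{A} ∪→ {A,C}; cost 1
[col 2] DRTUXY: children DRTUY:{A,C}, X:{C} ∩→ {C}; cost 0
[col 3] RT: children R:{C}, T:{A} ∪→ {A,C}; cost 1
[col 3] RTU: children RT:{A,C}, U:{T} ∪→ {A,C,T}; cost 1
[col 3] RTUY: children RTU:{A,C,T}, Y:{T} ∩→ {T}; cost 0
[col 3] DRTUY: children D:{T}, RTUY:{T} ∩→ {T}; cost 0
[col 3] DRTUXY: children DRTUY:{T}, X:{A} ∪→ {A,T}; cost 1
[col 4] RT: children R:{T}, T:{T} ∩→ {T}; cost 0
[col 4] RTU: children RT:{T}, U:{G} ∪→ {G,T}; cost 1
[col 4] RTUY: children RTU:{G,T}, Y:{A} ∪→ {A,G,T}; cost 1
[col 4] DRTUY: children D:{C}, RTUY:{A,G,T} ∪→ {A,C,G,T}; cost 1
[col 4] DRTUXY: children DRTUY:{A,C,G,T}, X:{G} ∩→ {G}; cost 0
[col 5] RT: children R:{T}, T:{T} ∩→ {T}; cost 0
[col 5] RTU: children RT:{T}, U:{G} ∪→ {G,T}; cost 1
[col 5] RTUY: children RTU:{G,T}, Y:{A} ∪→ {A,G,T}; cost 1
[col 5] DRTUY: children D:{G}, RTUY:{A,G,T} ∩→ {G}; cost 0
[col 5] DRTUXY: children DRTUY:{G}, X:{G} ∩→ {G}; cost 0
[col 6] RT: children R:{T}, T:{C} ∪→ {C,T}; cost 1
[col 6] RTU: children RT:{C,T}, U:{T} ∩→ {T}; cost 0
[col 6] RTUY: children RTU:{T}, Y:{G} ∪→ {G,T}; cost 1
[col 6] DRTUY: children D:{C}, RTUY:{G,T} ∪→ {C,G,T}; cost 1
[col 6] DRTUXY: children DRTUY:{C,G,T}, X:{G} ∩→ {G}; cost 0
per-site changes: [3, 4, 2, 3, 3, 2, 3]; total = 20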